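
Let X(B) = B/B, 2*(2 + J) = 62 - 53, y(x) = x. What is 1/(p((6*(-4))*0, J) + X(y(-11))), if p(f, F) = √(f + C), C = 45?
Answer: -1/44 + 3*√5/44 ≈ 0.12973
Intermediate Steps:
J = 5/2 (J = -2 + (62 - 53)/2 = -2 + (½)*9 = -2 + 9/2 = 5/2 ≈ 2.5000)
p(f, F) = √(45 + f) (p(f, F) = √(f + 45) = √(45 + f))
X(B) = 1
1/(p((6*(-4))*0, J) + X(y(-11))) = 1/(√(45 + (6*(-4))*0) + 1) = 1/(√(45 - 24*0) + 1) = 1/(√(45 + 0) + 1) = 1/(√45 + 1) = 1/(3*√5 + 1) = 1/(1 + 3*√5)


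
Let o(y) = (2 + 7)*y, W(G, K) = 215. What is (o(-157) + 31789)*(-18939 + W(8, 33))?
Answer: -568760224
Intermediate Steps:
o(y) = 9*y
(o(-157) + 31789)*(-18939 + W(8, 33)) = (9*(-157) + 31789)*(-18939 + 215) = (-1413 + 31789)*(-18724) = 30376*(-18724) = -568760224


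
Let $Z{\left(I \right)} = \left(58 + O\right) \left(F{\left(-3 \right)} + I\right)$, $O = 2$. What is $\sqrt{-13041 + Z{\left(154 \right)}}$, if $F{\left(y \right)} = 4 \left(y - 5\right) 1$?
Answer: $i \sqrt{5721} \approx 75.637 i$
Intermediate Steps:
$F{\left(y \right)} = -20 + 4 y$ ($F{\left(y \right)} = 4 \left(-5 + y\right) 1 = \left(-20 + 4 y\right) 1 = -20 + 4 y$)
$Z{\left(I \right)} = -1920 + 60 I$ ($Z{\left(I \right)} = \left(58 + 2\right) \left(\left(-20 + 4 \left(-3\right)\right) + I\right) = 60 \left(\left(-20 - 12\right) + I\right) = 60 \left(-32 + I\right) = -1920 + 60 I$)
$\sqrt{-13041 + Z{\left(154 \right)}} = \sqrt{-13041 + \left(-1920 + 60 \cdot 154\right)} = \sqrt{-13041 + \left(-1920 + 9240\right)} = \sqrt{-13041 + 7320} = \sqrt{-5721} = i \sqrt{5721}$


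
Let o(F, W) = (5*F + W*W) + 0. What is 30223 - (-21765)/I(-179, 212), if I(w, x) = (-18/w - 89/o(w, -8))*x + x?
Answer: 1154227768073/38083256 ≈ 30308.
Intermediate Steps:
o(F, W) = W² + 5*F (o(F, W) = (5*F + W²) + 0 = (W² + 5*F) + 0 = W² + 5*F)
I(w, x) = x + x*(-89/(64 + 5*w) - 18/w) (I(w, x) = (-18/w - 89/((-8)² + 5*w))*x + x = (-18/w - 89/(64 + 5*w))*x + x = (-89/(64 + 5*w) - 18/w)*x + x = x*(-89/(64 + 5*w) - 18/w) + x = x + x*(-89/(64 + 5*w) - 18/w))
30223 - (-21765)/I(-179, 212) = 30223 - (-21765)/(212*(-1152 - 115*(-179) + 5*(-179)²)/(-179*(64 + 5*(-179)))) = 30223 - (-21765)/(212*(-1/179)*(-1152 + 20585 + 5*32041)/(64 - 895)) = 30223 - (-21765)/(212*(-1/179)*(-1152 + 20585 + 160205)/(-831)) = 30223 - (-21765)/(212*(-1/179)*(-1/831)*179638) = 30223 - (-21765)/38083256/148749 = 30223 - (-21765)*148749/38083256 = 30223 - 1*(-3237521985/38083256) = 30223 + 3237521985/38083256 = 1154227768073/38083256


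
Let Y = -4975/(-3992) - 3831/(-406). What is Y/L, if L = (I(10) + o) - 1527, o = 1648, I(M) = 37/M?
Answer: 43283005/505269436 ≈ 0.085663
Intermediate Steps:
Y = 8656601/810376 (Y = -4975*(-1/3992) - 3831*(-1/406) = 4975/3992 + 3831/406 = 8656601/810376 ≈ 10.682)
L = 1247/10 (L = (37/10 + 1648) - 1527 = 16517/10 - 1527 = 1247/10 ≈ 124.70)
Y/L = 8656601/(810376*(1247/10)) = (8656601/810376)*(10/1247) = 43283005/505269436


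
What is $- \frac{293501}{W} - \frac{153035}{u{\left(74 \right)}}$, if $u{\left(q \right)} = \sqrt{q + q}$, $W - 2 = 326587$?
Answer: $- \frac{293501}{326589} - \frac{153035 \sqrt{37}}{74} \approx -12580.0$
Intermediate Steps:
$W = 326589$ ($W = 2 + 326587 = 326589$)
$u{\left(q \right)} = \sqrt{2} \sqrt{q}$ ($u{\left(q \right)} = \sqrt{2 q} = \sqrt{2} \sqrt{q}$)
$- \frac{293501}{W} - \frac{153035}{u{\left(74 \right)}} = - \frac{293501}{326589} - \frac{153035}{\sqrt{2} \sqrt{74}} = \left(-293501\right) \frac{1}{326589} - \frac{153035}{2 \sqrt{37}} = - \frac{293501}{326589} - 153035 \frac{\sqrt{37}}{74} = - \frac{293501}{326589} - \frac{153035 \sqrt{37}}{74}$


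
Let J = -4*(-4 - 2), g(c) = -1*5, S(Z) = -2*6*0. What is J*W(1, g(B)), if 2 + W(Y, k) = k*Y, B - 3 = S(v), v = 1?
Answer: -168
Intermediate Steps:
S(Z) = 0 (S(Z) = -12*0 = 0)
B = 3 (B = 3 + 0 = 3)
g(c) = -5
W(Y, k) = -2 + Y*k (W(Y, k) = -2 + k*Y = -2 + Y*k)
J = 24 (J = -4*(-6) = 24)
J*W(1, g(B)) = 24*(-2 + 1*(-5)) = 24*(-2 - 5) = 24*(-7) = -168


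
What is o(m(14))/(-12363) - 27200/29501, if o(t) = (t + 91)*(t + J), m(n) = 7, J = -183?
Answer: 172559648/364720863 ≈ 0.47313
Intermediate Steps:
o(t) = (-183 + t)*(91 + t) (o(t) = (t + 91)*(t - 183) = (91 + t)*(-183 + t) = (-183 + t)*(91 + t))
o(m(14))/(-12363) - 27200/29501 = (-16653 + 7² - 92*7)/(-12363) - 27200/29501 = (-16653 + 49 - 644)*(-1/12363) - 27200*1/29501 = -17248*(-1/12363) - 27200/29501 = 17248/12363 - 27200/29501 = 172559648/364720863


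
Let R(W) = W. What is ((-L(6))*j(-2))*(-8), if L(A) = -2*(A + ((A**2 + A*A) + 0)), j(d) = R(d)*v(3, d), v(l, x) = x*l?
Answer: -14976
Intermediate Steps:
v(l, x) = l*x
j(d) = 3*d**2 (j(d) = d*(3*d) = 3*d**2)
L(A) = -4*A**2 - 2*A (L(A) = -2*(A + ((A**2 + A**2) + 0)) = -2*(A + (2*A**2 + 0)) = -2*(A + 2*A**2) = -4*A**2 - 2*A)
((-L(6))*j(-2))*(-8) = ((-(-2)*6*(1 + 2*6))*(3*(-2)**2))*(-8) = ((-(-2)*6*(1 + 12))*(3*4))*(-8) = (-(-2)*6*13*12)*(-8) = (-1*(-156)*12)*(-8) = (156*12)*(-8) = 1872*(-8) = -14976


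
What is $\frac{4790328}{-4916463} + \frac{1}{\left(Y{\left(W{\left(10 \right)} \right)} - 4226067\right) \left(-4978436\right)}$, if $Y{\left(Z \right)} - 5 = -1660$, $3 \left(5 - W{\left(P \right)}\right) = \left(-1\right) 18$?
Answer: $- \frac{33608052486934959771}{34492992244806988232} \approx -0.97434$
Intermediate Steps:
$W{\left(P \right)} = 11$ ($W{\left(P \right)} = 5 - \frac{\left(-1\right) 18}{3} = 5 - -6 = 5 + 6 = 11$)
$Y{\left(Z \right)} = -1655$ ($Y{\left(Z \right)} = 5 - 1660 = -1655$)
$\frac{4790328}{-4916463} + \frac{1}{\left(Y{\left(W{\left(10 \right)} \right)} - 4226067\right) \left(-4978436\right)} = \frac{4790328}{-4916463} + \frac{1}{\left(-1655 - 4226067\right) \left(-4978436\right)} = 4790328 \left(- \frac{1}{4916463}\right) + \frac{1}{-4227722} \left(- \frac{1}{4978436}\right) = - \frac{1596776}{1638821} - - \frac{1}{21047443402792} = - \frac{1596776}{1638821} + \frac{1}{21047443402792} = - \frac{33608052486934959771}{34492992244806988232}$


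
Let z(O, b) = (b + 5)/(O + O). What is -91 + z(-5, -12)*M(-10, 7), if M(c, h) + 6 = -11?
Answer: -1029/10 ≈ -102.90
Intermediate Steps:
z(O, b) = (5 + b)/(2*O) (z(O, b) = (5 + b)/((2*O)) = (5 + b)*(1/(2*O)) = (5 + b)/(2*O))
M(c, h) = -17 (M(c, h) = -6 - 11 = -17)
-91 + z(-5, -12)*M(-10, 7) = -91 + ((½)*(5 - 12)/(-5))*(-17) = -91 + ((½)*(-⅕)*(-7))*(-17) = -91 + (7/10)*(-17) = -91 - 119/10 = -1029/10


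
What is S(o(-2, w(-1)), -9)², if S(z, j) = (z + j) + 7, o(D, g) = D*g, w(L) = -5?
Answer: 64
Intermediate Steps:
S(z, j) = 7 + j + z (S(z, j) = (j + z) + 7 = 7 + j + z)
S(o(-2, w(-1)), -9)² = (7 - 9 - 2*(-5))² = (7 - 9 + 10)² = 8² = 64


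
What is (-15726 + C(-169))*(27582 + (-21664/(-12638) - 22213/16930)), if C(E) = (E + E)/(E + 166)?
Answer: -13821471608451052/32094201 ≈ -4.3065e+8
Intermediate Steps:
C(E) = 2*E/(166 + E) (C(E) = (2*E)/(166 + E) = 2*E/(166 + E))
(-15726 + C(-169))*(27582 + (-21664/(-12638) - 22213/16930)) = (-15726 + 2*(-169)/(166 - 169))*(27582 + (-21664/(-12638) - 22213/16930)) = (-15726 + 2*(-169)/(-3))*(27582 + (-21664*(-1/12638) - 22213*1/16930)) = (-15726 + 2*(-169)*(-⅓))*(27582 + (10832/6319 - 22213/16930)) = (-15726 + 338/3)*(27582 + 43021813/106980670) = -46840/3*2950783861753/106980670 = -13821471608451052/32094201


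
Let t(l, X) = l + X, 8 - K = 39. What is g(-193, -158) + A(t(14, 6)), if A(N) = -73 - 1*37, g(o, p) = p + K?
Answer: -299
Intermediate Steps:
K = -31 (K = 8 - 1*39 = 8 - 39 = -31)
g(o, p) = -31 + p (g(o, p) = p - 31 = -31 + p)
t(l, X) = X + l
A(N) = -110 (A(N) = -73 - 37 = -110)
g(-193, -158) + A(t(14, 6)) = (-31 - 158) - 110 = -189 - 110 = -299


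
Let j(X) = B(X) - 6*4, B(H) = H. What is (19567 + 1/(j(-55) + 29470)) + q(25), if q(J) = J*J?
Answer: 593463073/29391 ≈ 20192.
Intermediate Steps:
q(J) = J²
j(X) = -24 + X (j(X) = X - 6*4 = X - 24 = -24 + X)
(19567 + 1/(j(-55) + 29470)) + q(25) = (19567 + 1/((-24 - 55) + 29470)) + 25² = (19567 + 1/(-79 + 29470)) + 625 = (19567 + 1/29391) + 625 = 575093698/29391 + 625 = 593463073/29391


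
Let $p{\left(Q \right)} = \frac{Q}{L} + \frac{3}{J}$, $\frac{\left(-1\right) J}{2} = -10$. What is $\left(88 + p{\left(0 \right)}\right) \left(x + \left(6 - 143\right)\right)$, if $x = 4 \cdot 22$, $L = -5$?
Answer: $- \frac{86387}{20} \approx -4319.4$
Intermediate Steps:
$J = 20$ ($J = \left(-2\right) \left(-10\right) = 20$)
$p{\left(Q \right)} = \frac{3}{20} - \frac{Q}{5}$ ($p{\left(Q \right)} = \frac{Q}{-5} + \frac{3}{20} = Q \left(- \frac{1}{5}\right) + 3 \cdot \frac{1}{20} = - \frac{Q}{5} + \frac{3}{20} = \frac{3}{20} - \frac{Q}{5}$)
$x = 88$
$\left(88 + p{\left(0 \right)}\right) \left(x + \left(6 - 143\right)\right) = \left(88 + \left(\frac{3}{20} - 0\right)\right) \left(88 + \left(6 - 143\right)\right) = \left(88 + \left(\frac{3}{20} + 0\right)\right) \left(88 + \left(6 - 143\right)\right) = \left(88 + \frac{3}{20}\right) \left(88 - 137\right) = \frac{1763}{20} \left(-49\right) = - \frac{86387}{20}$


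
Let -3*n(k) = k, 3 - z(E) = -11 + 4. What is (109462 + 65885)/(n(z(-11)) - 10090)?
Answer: -526041/30280 ≈ -17.373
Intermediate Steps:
z(E) = 10 (z(E) = 3 - (-11 + 4) = 3 - 1*(-7) = 3 + 7 = 10)
n(k) = -k/3
(109462 + 65885)/(n(z(-11)) - 10090) = (109462 + 65885)/(-⅓*10 - 10090) = 175347/(-10/3 - 10090) = 175347/(-30280/3) = 175347*(-3/30280) = -526041/30280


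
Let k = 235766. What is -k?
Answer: -235766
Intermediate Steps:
-k = -1*235766 = -235766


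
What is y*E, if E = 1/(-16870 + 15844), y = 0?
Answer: 0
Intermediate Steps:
E = -1/1026 (E = 1/(-1026) = -1/1026 ≈ -0.00097466)
y*E = 0*(-1/1026) = 0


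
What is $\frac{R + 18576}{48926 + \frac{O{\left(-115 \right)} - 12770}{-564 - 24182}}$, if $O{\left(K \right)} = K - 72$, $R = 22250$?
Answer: $\frac{1010280196}{1210735753} \approx 0.83443$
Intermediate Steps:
$O{\left(K \right)} = -72 + K$ ($O{\left(K \right)} = K - 72 = -72 + K$)
$\frac{R + 18576}{48926 + \frac{O{\left(-115 \right)} - 12770}{-564 - 24182}} = \frac{22250 + 18576}{48926 + \frac{\left(-72 - 115\right) - 12770}{-564 - 24182}} = \frac{40826}{48926 + \frac{-187 - 12770}{-24746}} = \frac{40826}{48926 - - \frac{12957}{24746}} = \frac{40826}{48926 + \frac{12957}{24746}} = \frac{40826}{\frac{1210735753}{24746}} = 40826 \cdot \frac{24746}{1210735753} = \frac{1010280196}{1210735753}$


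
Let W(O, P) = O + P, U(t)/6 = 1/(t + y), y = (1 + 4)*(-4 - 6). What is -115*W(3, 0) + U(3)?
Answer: -16221/47 ≈ -345.13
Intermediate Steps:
y = -50 (y = 5*(-10) = -50)
U(t) = 6/(-50 + t) (U(t) = 6/(t - 50) = 6/(-50 + t))
-115*W(3, 0) + U(3) = -115*(3 + 0) + 6/(-50 + 3) = -115*3 + 6/(-47) = -345 + 6*(-1/47) = -345 - 6/47 = -16221/47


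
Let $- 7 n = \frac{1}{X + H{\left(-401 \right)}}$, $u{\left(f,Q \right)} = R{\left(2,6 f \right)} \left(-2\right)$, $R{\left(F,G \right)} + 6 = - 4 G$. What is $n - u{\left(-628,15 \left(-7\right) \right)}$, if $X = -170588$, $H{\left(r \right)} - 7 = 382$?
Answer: $\frac{35899053877}{1191393} \approx 30132.0$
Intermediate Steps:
$H{\left(r \right)} = 389$ ($H{\left(r \right)} = 7 + 382 = 389$)
$R{\left(F,G \right)} = -6 - 4 G$
$u{\left(f,Q \right)} = 12 + 48 f$ ($u{\left(f,Q \right)} = \left(-6 - 4 \cdot 6 f\right) \left(-2\right) = \left(-6 - 24 f\right) \left(-2\right) = 12 + 48 f$)
$n = \frac{1}{1191393}$ ($n = - \frac{1}{7 \left(-170588 + 389\right)} = - \frac{1}{7 \left(-170199\right)} = \left(- \frac{1}{7}\right) \left(- \frac{1}{170199}\right) = \frac{1}{1191393} \approx 8.3935 \cdot 10^{-7}$)
$n - u{\left(-628,15 \left(-7\right) \right)} = \frac{1}{1191393} - \left(12 + 48 \left(-628\right)\right) = \frac{1}{1191393} - \left(12 - 30144\right) = \frac{1}{1191393} - -30132 = \frac{1}{1191393} + 30132 = \frac{35899053877}{1191393}$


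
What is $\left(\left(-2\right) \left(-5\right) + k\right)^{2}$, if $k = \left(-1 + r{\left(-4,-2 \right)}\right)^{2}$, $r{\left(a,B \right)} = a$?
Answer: $1225$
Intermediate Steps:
$k = 25$ ($k = \left(-1 - 4\right)^{2} = \left(-5\right)^{2} = 25$)
$\left(\left(-2\right) \left(-5\right) + k\right)^{2} = \left(\left(-2\right) \left(-5\right) + 25\right)^{2} = \left(10 + 25\right)^{2} = 35^{2} = 1225$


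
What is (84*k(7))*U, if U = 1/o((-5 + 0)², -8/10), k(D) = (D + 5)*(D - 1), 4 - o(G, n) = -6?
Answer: 3024/5 ≈ 604.80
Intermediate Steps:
o(G, n) = 10 (o(G, n) = 4 - 1*(-6) = 4 + 6 = 10)
k(D) = (-1 + D)*(5 + D) (k(D) = (5 + D)*(-1 + D) = (-1 + D)*(5 + D))
U = ⅒ (U = 1/10 = ⅒ ≈ 0.10000)
(84*k(7))*U = (84*(-5 + 7² + 4*7))*(⅒) = (84*(-5 + 49 + 28))*(⅒) = (84*72)*(⅒) = 6048*(⅒) = 3024/5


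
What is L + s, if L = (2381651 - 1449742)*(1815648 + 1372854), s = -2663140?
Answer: 2971391047178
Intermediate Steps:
L = 2971393710318 (L = 931909*3188502 = 2971393710318)
L + s = 2971393710318 - 2663140 = 2971391047178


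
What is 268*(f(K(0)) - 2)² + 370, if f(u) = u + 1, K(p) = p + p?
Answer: 638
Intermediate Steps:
K(p) = 2*p
f(u) = 1 + u
268*(f(K(0)) - 2)² + 370 = 268*((1 + 2*0) - 2)² + 370 = 268*((1 + 0) - 2)² + 370 = 268*(1 - 2)² + 370 = 268*(-1)² + 370 = 268*1 + 370 = 268 + 370 = 638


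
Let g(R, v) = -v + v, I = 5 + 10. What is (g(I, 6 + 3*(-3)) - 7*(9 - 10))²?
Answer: 49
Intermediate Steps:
I = 15
g(R, v) = 0
(g(I, 6 + 3*(-3)) - 7*(9 - 10))² = (0 - 7*(9 - 10))² = (0 - 7*(-1))² = (0 + 7)² = 7² = 49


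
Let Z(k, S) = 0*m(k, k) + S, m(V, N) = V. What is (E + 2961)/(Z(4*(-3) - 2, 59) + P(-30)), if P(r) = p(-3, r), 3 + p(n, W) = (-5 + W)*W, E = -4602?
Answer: -1641/1106 ≈ -1.4837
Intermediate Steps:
Z(k, S) = S (Z(k, S) = 0*k + S = 0 + S = S)
p(n, W) = -3 + W*(-5 + W) (p(n, W) = -3 + (-5 + W)*W = -3 + W*(-5 + W))
P(r) = -3 + r² - 5*r
(E + 2961)/(Z(4*(-3) - 2, 59) + P(-30)) = (-4602 + 2961)/(59 + (-3 + (-30)² - 5*(-30))) = -1641/(59 + (-3 + 900 + 150)) = -1641/(59 + 1047) = -1641/1106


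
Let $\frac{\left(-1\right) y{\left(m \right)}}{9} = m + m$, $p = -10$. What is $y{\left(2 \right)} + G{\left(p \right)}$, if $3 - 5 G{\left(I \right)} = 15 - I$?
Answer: $- \frac{202}{5} \approx -40.4$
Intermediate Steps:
$y{\left(m \right)} = - 18 m$ ($y{\left(m \right)} = - 9 \left(m + m\right) = - 9 \cdot 2 m = - 18 m$)
$G{\left(I \right)} = - \frac{12}{5} + \frac{I}{5}$ ($G{\left(I \right)} = \frac{3}{5} - \frac{15 - I}{5} = \frac{3}{5} + \left(-3 + \frac{I}{5}\right) = - \frac{12}{5} + \frac{I}{5}$)
$y{\left(2 \right)} + G{\left(p \right)} = \left(-18\right) 2 + \left(- \frac{12}{5} + \frac{1}{5} \left(-10\right)\right) = -36 - \frac{22}{5} = - \frac{202}{5}$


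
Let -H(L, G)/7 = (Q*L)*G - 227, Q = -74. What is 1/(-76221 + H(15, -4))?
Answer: -1/105712 ≈ -9.4597e-6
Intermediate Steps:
H(L, G) = 1589 + 518*G*L (H(L, G) = -7*((-74*L)*G - 227) = -7*(-74*G*L - 227) = -7*(-227 - 74*G*L) = 1589 + 518*G*L)
1/(-76221 + H(15, -4)) = 1/(-76221 + (1589 + 518*(-4)*15)) = 1/(-76221 + (1589 - 31080)) = 1/(-76221 - 29491) = 1/(-105712) = -1/105712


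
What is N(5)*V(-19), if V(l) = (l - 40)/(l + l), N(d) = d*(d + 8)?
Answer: 3835/38 ≈ 100.92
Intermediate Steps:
N(d) = d*(8 + d)
V(l) = (-40 + l)/(2*l) (V(l) = (-40 + l)/((2*l)) = (-40 + l)*(1/(2*l)) = (-40 + l)/(2*l))
N(5)*V(-19) = (5*(8 + 5))*((1/2)*(-40 - 19)/(-19)) = (5*13)*((1/2)*(-1/19)*(-59)) = 65*(59/38) = 3835/38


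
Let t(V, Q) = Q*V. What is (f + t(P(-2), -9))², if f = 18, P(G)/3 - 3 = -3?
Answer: 324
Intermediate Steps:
P(G) = 0 (P(G) = 9 + 3*(-3) = 9 - 9 = 0)
(f + t(P(-2), -9))² = (18 - 9*0)² = (18 + 0)² = 18² = 324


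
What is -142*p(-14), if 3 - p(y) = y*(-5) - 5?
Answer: 8804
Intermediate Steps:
p(y) = 8 + 5*y (p(y) = 3 - (y*(-5) - 5) = 3 - (-5*y - 5) = 3 - (-5 - 5*y) = 3 + (5 + 5*y) = 8 + 5*y)
-142*p(-14) = -142*(8 + 5*(-14)) = -142*(8 - 70) = -142*(-62) = 8804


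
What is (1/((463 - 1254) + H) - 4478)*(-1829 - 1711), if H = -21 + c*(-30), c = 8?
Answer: 4169108445/263 ≈ 1.5852e+7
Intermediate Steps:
H = -261 (H = -21 + 8*(-30) = -21 - 240 = -261)
(1/((463 - 1254) + H) - 4478)*(-1829 - 1711) = (1/((463 - 1254) - 261) - 4478)*(-1829 - 1711) = (1/(-791 - 261) - 4478)*(-3540) = (1/(-1052) - 4478)*(-3540) = (-1/1052 - 4478)*(-3540) = -4710857/1052*(-3540) = 4169108445/263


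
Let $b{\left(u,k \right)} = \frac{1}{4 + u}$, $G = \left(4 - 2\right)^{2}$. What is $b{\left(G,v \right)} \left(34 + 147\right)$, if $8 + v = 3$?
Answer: $\frac{181}{8} \approx 22.625$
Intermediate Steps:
$v = -5$ ($v = -8 + 3 = -5$)
$G = 4$ ($G = 2^{2} = 4$)
$b{\left(G,v \right)} \left(34 + 147\right) = \frac{34 + 147}{4 + 4} = \frac{1}{8} \cdot 181 = \frac{181}{8}$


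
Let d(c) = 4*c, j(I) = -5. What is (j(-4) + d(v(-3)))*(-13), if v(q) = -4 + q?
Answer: 429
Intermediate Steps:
(j(-4) + d(v(-3)))*(-13) = (-5 + 4*(-4 - 3))*(-13) = (-5 + 4*(-7))*(-13) = (-5 - 28)*(-13) = -33*(-13) = 429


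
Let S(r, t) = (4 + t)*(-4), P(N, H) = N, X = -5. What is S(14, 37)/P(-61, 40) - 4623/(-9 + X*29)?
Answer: 307259/9394 ≈ 32.708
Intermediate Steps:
S(r, t) = -16 - 4*t
S(14, 37)/P(-61, 40) - 4623/(-9 + X*29) = (-16 - 4*37)/(-61) - 4623/(-9 - 5*29) = (-16 - 148)*(-1/61) - 4623/(-9 - 145) = -164*(-1/61) - 4623/(-154) = 164/61 - 4623*(-1/154) = 164/61 + 4623/154 = 307259/9394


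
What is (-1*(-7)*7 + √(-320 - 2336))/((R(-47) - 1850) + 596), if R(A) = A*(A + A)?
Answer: 7/452 + I*√166/791 ≈ 0.015487 + 0.016288*I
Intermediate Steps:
R(A) = 2*A² (R(A) = A*(2*A) = 2*A²)
(-1*(-7)*7 + √(-320 - 2336))/((R(-47) - 1850) + 596) = (-1*(-7)*7 + √(-320 - 2336))/((2*(-47)² - 1850) + 596) = (7*7 + √(-2656))/((2*2209 - 1850) + 596) = (49 + 4*I*√166)/((4418 - 1850) + 596) = (49 + 4*I*√166)/(2568 + 596) = (49 + 4*I*√166)/3164 = (49 + 4*I*√166)*(1/3164) = 7/452 + I*√166/791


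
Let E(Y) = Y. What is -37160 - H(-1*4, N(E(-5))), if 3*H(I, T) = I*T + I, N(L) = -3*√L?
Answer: -111476/3 - 4*I*√5 ≈ -37159.0 - 8.9443*I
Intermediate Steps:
H(I, T) = I/3 + I*T/3 (H(I, T) = (I*T + I)/3 = (I + I*T)/3 = I/3 + I*T/3)
-37160 - H(-1*4, N(E(-5))) = -37160 - (-1*4)*(1 - 3*I*√5)/3 = -37160 - (-4)*(1 - 3*I*√5)/3 = -37160 - (-4/3 + 4*I*√5) = -37160 + (4/3 - 4*I*√5) = -111476/3 - 4*I*√5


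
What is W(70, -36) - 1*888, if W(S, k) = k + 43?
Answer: -881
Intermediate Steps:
W(S, k) = 43 + k
W(70, -36) - 1*888 = (43 - 36) - 1*888 = 7 - 888 = -881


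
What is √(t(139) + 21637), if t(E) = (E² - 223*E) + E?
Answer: 10*√101 ≈ 100.50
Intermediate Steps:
t(E) = E² - 222*E
√(t(139) + 21637) = √(139*(-222 + 139) + 21637) = √(139*(-83) + 21637) = √(-11537 + 21637) = √10100 = 10*√101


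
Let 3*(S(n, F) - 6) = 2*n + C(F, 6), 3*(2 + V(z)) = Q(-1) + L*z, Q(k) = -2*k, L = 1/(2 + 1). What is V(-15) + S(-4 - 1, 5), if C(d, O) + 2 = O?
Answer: 1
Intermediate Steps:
C(d, O) = -2 + O
L = 1/3 ≈ 0.33333
V(z) = -4/3 + z/9 (V(z) = -2 + (-2*(-1) + z/3)/3 = -2 + (2 + z/3)/3 = -2 + (2/3 + z/9) = -4/3 + z/9)
S(n, F) = 22/3 + 2*n/3 (S(n, F) = 6 + (2*n + (-2 + 6))/3 = 6 + (2*n + 4)/3 = 6 + (4 + 2*n)/3 = 6 + (4/3 + 2*n/3) = 22/3 + 2*n/3)
V(-15) + S(-4 - 1, 5) = (-4/3 + (1/9)*(-15)) + (22/3 + 2*(-4 - 1)/3) = (-4/3 - 5/3) + (22/3 + (2/3)*(-5)) = -3 + (22/3 - 10/3) = -3 + 4 = 1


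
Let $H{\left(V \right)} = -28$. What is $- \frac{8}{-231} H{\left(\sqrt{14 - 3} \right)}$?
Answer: $- \frac{32}{33} \approx -0.9697$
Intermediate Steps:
$- \frac{8}{-231} H{\left(\sqrt{14 - 3} \right)} = - \frac{8}{-231} \left(-28\right) = \left(-8\right) \left(- \frac{1}{231}\right) \left(-28\right) = \frac{8}{231} \left(-28\right) = - \frac{32}{33}$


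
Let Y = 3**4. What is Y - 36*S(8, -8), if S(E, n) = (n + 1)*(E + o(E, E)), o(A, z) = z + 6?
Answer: 5625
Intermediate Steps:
o(A, z) = 6 + z
S(E, n) = (1 + n)*(6 + 2*E) (S(E, n) = (n + 1)*(E + (6 + E)) = (1 + n)*(6 + 2*E))
Y = 81
Y - 36*S(8, -8) = 81 - 36*(6 + 2*8 + 6*(-8) + 2*8*(-8)) = 81 - 36*(6 + 16 - 48 - 128) = 81 - 36*(-154) = 81 + 5544 = 5625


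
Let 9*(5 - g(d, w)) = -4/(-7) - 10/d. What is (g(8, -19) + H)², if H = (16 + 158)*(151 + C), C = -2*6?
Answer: 37163057014801/63504 ≈ 5.8521e+8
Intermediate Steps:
g(d, w) = 311/63 + 10/(9*d) (g(d, w) = 5 - (-4/(-7) - 10/d)/9 = 5 - (-4*(-⅐) - 10/d)/9 = 5 - (4/7 - 10/d)/9 = 5 + (-4/63 + 10/(9*d)) = 311/63 + 10/(9*d))
C = -12
H = 24186 (H = (16 + 158)*(151 - 12) = 174*139 = 24186)
(g(8, -19) + H)² = ((1/63)*(70 + 311*8)/8 + 24186)² = ((1/63)*(⅛)*(70 + 2488) + 24186)² = ((1/63)*(⅛)*2558 + 24186)² = (1279/252 + 24186)² = (6096151/252)² = 37163057014801/63504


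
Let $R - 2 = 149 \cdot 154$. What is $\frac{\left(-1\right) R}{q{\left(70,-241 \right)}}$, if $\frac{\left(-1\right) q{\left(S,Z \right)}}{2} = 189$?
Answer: $\frac{11474}{189} \approx 60.709$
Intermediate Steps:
$q{\left(S,Z \right)} = -378$ ($q{\left(S,Z \right)} = \left(-2\right) 189 = -378$)
$R = 22948$ ($R = 2 + 149 \cdot 154 = 2 + 22946 = 22948$)
$\frac{\left(-1\right) R}{q{\left(70,-241 \right)}} = \frac{\left(-1\right) 22948}{-378} = \left(-22948\right) \left(- \frac{1}{378}\right) = \frac{11474}{189}$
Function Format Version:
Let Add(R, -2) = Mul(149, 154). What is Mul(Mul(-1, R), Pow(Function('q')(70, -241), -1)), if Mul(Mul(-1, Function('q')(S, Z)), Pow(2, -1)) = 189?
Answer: Rational(11474, 189) ≈ 60.709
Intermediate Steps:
Function('q')(S, Z) = -378 (Function('q')(S, Z) = Mul(-2, 189) = -378)
R = 22948 (R = Add(2, Mul(149, 154)) = Add(2, 22946) = 22948)
Mul(Mul(-1, R), Pow(Function('q')(70, -241), -1)) = Mul(Mul(-1, 22948), Pow(-378, -1)) = Mul(-22948, Rational(-1, 378)) = Rational(11474, 189)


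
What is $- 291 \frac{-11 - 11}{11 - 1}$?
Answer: $\frac{3201}{5} \approx 640.2$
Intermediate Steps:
$- 291 \frac{-11 - 11}{11 - 1} = - 291 \left(- \frac{22}{10}\right) = - 291 \left(\left(-22\right) \frac{1}{10}\right) = \left(-291\right) \left(- \frac{11}{5}\right) = \frac{3201}{5}$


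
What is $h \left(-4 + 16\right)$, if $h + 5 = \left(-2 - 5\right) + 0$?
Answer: $-144$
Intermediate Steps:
$h = -12$ ($h = -5 + \left(\left(-2 - 5\right) + 0\right) = -5 + \left(-7 + 0\right) = -5 - 7 = -12$)
$h \left(-4 + 16\right) = - 12 \left(-4 + 16\right) = \left(-12\right) 12 = -144$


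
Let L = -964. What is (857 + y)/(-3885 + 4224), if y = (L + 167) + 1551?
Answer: 537/113 ≈ 4.7522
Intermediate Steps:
y = 754 (y = (-964 + 167) + 1551 = -797 + 1551 = 754)
(857 + y)/(-3885 + 4224) = (857 + 754)/(-3885 + 4224) = 1611/339 = 1611*(1/339) = 537/113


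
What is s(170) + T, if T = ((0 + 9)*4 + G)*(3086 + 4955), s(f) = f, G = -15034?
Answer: -120598748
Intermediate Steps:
T = -120598918 (T = ((0 + 9)*4 - 15034)*(3086 + 4955) = (9*4 - 15034)*8041 = (36 - 15034)*8041 = -14998*8041 = -120598918)
s(170) + T = 170 - 120598918 = -120598748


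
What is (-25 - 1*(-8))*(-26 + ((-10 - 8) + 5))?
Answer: 663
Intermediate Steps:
(-25 - 1*(-8))*(-26 + ((-10 - 8) + 5)) = (-25 + 8)*(-26 + (-18 + 5)) = -17*(-26 - 13) = -17*(-39) = 663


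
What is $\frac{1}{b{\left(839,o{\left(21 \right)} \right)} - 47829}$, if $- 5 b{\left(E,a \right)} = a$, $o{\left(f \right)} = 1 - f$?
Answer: $- \frac{1}{47825} \approx -2.091 \cdot 10^{-5}$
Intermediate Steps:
$b{\left(E,a \right)} = - \frac{a}{5}$
$\frac{1}{b{\left(839,o{\left(21 \right)} \right)} - 47829} = \frac{1}{- \frac{1 - 21}{5} - 47829} = \frac{1}{\left(- \frac{1}{5}\right) \left(-20\right) - 47829} = \frac{1}{4 - 47829} = \frac{1}{-47825} = - \frac{1}{47825}$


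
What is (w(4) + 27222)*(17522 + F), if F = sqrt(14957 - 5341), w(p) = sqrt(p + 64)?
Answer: 4*(8761 + 2*sqrt(601))*(13611 + sqrt(17)) ≈ 4.7980e+8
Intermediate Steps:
w(p) = sqrt(64 + p)
F = 4*sqrt(601) (F = sqrt(9616) = 4*sqrt(601) ≈ 98.061)
(w(4) + 27222)*(17522 + F) = (sqrt(64 + 4) + 27222)*(17522 + 4*sqrt(601)) = (sqrt(68) + 27222)*(17522 + 4*sqrt(601)) = (2*sqrt(17) + 27222)*(17522 + 4*sqrt(601)) = (27222 + 2*sqrt(17))*(17522 + 4*sqrt(601)) = (17522 + 4*sqrt(601))*(27222 + 2*sqrt(17))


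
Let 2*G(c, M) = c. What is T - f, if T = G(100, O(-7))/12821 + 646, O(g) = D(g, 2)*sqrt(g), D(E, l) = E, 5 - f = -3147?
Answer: -32129376/12821 ≈ -2506.0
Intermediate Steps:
f = 3152 (f = 5 - 1*(-3147) = 5 + 3147 = 3152)
O(g) = g**(3/2) (O(g) = g*sqrt(g) = g**(3/2))
G(c, M) = c/2
T = 8282416/12821 (T = ((1/2)*100)/12821 + 646 = 50*(1/12821) + 646 = 50/12821 + 646 = 8282416/12821 ≈ 646.00)
T - f = 8282416/12821 - 1*3152 = 8282416/12821 - 3152 = -32129376/12821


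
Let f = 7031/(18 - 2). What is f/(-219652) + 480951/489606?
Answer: 3158852369/3222260288 ≈ 0.98032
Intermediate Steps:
f = 7031/16 ≈ 439.44
f/(-219652) + 480951/489606 = (7031/16)/(-219652) + 480951/489606 = (7031/16)*(-1/219652) + 480951*(1/489606) = -79/39488 + 160317/163202 = 3158852369/3222260288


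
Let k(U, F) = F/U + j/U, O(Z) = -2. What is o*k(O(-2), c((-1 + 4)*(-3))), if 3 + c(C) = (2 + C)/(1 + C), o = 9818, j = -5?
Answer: 279813/8 ≈ 34977.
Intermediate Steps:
c(C) = -3 + (2 + C)/(1 + C)
k(U, F) = -5/U + F/U (k(U, F) = F/U - 5/U = -5/U + F/U)
o*k(O(-2), c((-1 + 4)*(-3))) = 9818*((-5 + (-1 - 2*(-1 + 4)*(-3))/(1 + (-1 + 4)*(-3)))/(-2)) = 9818*(-(-5 + (-1 - 6*(-3))/(1 + 3*(-3)))/2) = 9818*(-(-5 + (-1 - 2*(-9))/(1 - 9))/2) = 9818*(-(-5 + (-1 + 18)/(-8))/2) = 9818*(-(-5 - 1/8*17)/2) = 9818*(-(-5 - 17/8)/2) = 9818*(-1/2*(-57/8)) = 9818*(57/16) = 279813/8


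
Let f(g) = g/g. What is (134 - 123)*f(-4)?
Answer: 11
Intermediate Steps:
f(g) = 1
(134 - 123)*f(-4) = (134 - 123)*1 = 11*1 = 11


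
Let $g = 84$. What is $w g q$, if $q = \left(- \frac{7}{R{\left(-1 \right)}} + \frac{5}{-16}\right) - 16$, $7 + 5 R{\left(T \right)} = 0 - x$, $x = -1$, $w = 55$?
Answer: $- \frac{193655}{4} \approx -48414.0$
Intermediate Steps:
$R{\left(T \right)} = - \frac{6}{5}$ ($R{\left(T \right)} = - \frac{7}{5} + \frac{0 - -1}{5} = - \frac{7}{5} + \frac{0 + 1}{5} = - \frac{7}{5} + \frac{1}{5} \cdot 1 = - \frac{7}{5} + \frac{1}{5} = - \frac{6}{5}$)
$q = - \frac{503}{48}$ ($q = \left(- \frac{7}{- \frac{6}{5}} + \frac{5}{-16}\right) - 16 = \left(\left(-7\right) \left(- \frac{5}{6}\right) + 5 \left(- \frac{1}{16}\right)\right) - 16 = \left(\frac{35}{6} - \frac{5}{16}\right) - 16 = \frac{265}{48} - 16 = - \frac{503}{48} \approx -10.479$)
$w g q = 55 \cdot 84 \left(- \frac{503}{48}\right) = 4620 \left(- \frac{503}{48}\right) = - \frac{193655}{4}$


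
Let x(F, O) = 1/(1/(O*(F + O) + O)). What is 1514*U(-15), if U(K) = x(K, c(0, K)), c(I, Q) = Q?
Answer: 658590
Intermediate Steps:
x(F, O) = O + O*(F + O) (x(F, O) = 1/(1/(O + O*(F + O))) = O + O*(F + O))
U(K) = K*(1 + 2*K) (U(K) = K*(1 + K + K) = K*(1 + 2*K))
1514*U(-15) = 1514*(-15*(1 + 2*(-15))) = 1514*(-15*(1 - 30)) = 1514*(-15*(-29)) = 1514*435 = 658590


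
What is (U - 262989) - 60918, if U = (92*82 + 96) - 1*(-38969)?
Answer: -277298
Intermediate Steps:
U = 46609 (U = (7544 + 96) + 38969 = 7640 + 38969 = 46609)
(U - 262989) - 60918 = (46609 - 262989) - 60918 = -216380 - 60918 = -277298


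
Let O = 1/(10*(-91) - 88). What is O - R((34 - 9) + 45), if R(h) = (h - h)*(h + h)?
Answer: -1/998 ≈ -0.0010020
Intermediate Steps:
R(h) = 0 (R(h) = 0*(2*h) = 0)
O = -1/998 (O = 1/(-910 - 88) = 1/(-998) = -1/998 ≈ -0.0010020)
O - R((34 - 9) + 45) = -1/998 - 1*0 = -1/998 + 0 = -1/998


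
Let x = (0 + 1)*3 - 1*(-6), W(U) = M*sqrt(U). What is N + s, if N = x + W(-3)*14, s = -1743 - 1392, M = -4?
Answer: -3126 - 56*I*sqrt(3) ≈ -3126.0 - 96.995*I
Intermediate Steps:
W(U) = -4*sqrt(U)
x = 9 (x = 1*3 + 6 = 3 + 6 = 9)
s = -3135
N = 9 - 56*I*sqrt(3) (N = 9 - 4*I*sqrt(3)*14 = 9 - 56*I*sqrt(3) ≈ 9.0 - 96.995*I)
N + s = (9 - 56*I*sqrt(3)) - 3135 = -3126 - 56*I*sqrt(3)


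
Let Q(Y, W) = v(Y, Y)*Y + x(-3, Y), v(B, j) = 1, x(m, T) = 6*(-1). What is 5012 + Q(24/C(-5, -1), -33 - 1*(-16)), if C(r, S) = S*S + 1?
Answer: 5018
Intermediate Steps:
x(m, T) = -6
C(r, S) = 1 + S² (C(r, S) = S² + 1 = 1 + S²)
Q(Y, W) = -6 + Y (Q(Y, W) = 1*Y - 6 = Y - 6 = -6 + Y)
5012 + Q(24/C(-5, -1), -33 - 1*(-16)) = 5012 + (-6 + 24/(1 + (-1)²)) = 5012 + (-6 + 24/(1 + 1)) = 5012 + (-6 + 24/2) = 5012 + (-6 + 24*(½)) = 5012 + (-6 + 12) = 5012 + 6 = 5018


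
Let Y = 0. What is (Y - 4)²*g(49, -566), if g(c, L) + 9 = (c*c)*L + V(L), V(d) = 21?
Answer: -21743264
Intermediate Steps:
g(c, L) = 12 + L*c² (g(c, L) = -9 + ((c*c)*L + 21) = -9 + (c²*L + 21) = -9 + (L*c² + 21) = -9 + (21 + L*c²) = 12 + L*c²)
(Y - 4)²*g(49, -566) = (0 - 4)²*(12 - 566*49²) = (-4)²*(12 - 566*2401) = 16*(12 - 1358966) = 16*(-1358954) = -21743264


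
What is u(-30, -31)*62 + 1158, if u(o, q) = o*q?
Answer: 58818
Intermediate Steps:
u(-30, -31)*62 + 1158 = -30*(-31)*62 + 1158 = 930*62 + 1158 = 57660 + 1158 = 58818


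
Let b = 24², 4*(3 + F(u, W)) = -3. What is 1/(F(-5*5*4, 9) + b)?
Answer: 4/2289 ≈ 0.0017475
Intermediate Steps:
F(u, W) = -15/4 (F(u, W) = -3 + (¼)*(-3) = -3 - ¾ = -15/4)
b = 576
1/(F(-5*5*4, 9) + b) = 1/(-15/4 + 576) = 1/(2289/4) = 4/2289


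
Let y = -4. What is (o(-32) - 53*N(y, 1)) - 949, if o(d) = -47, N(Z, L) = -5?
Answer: -731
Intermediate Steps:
(o(-32) - 53*N(y, 1)) - 949 = (-47 - 53*(-5)) - 949 = (-47 + 265) - 949 = 218 - 949 = -731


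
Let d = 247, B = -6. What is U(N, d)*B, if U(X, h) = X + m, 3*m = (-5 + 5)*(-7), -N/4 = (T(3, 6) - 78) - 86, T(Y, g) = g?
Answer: -3792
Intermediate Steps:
N = 632 (N = -4*((6 - 78) - 86) = -4*(-72 - 86) = -4*(-158) = 632)
m = 0 (m = ((-5 + 5)*(-7))/3 = (0*(-7))/3 = (⅓)*0 = 0)
U(X, h) = X (U(X, h) = X + 0 = X)
U(N, d)*B = 632*(-6) = -3792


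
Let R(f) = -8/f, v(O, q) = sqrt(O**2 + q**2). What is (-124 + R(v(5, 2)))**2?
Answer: 445968/29 + 1984*sqrt(29)/29 ≈ 15747.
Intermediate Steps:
(-124 + R(v(5, 2)))**2 = (-124 - 8/sqrt(5**2 + 2**2))**2 = (-124 - 8/sqrt(25 + 4))**2 = (-124 - 8*sqrt(29)/29)**2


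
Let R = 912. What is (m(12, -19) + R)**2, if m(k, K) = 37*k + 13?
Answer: 1874161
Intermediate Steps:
m(k, K) = 13 + 37*k
(m(12, -19) + R)**2 = ((13 + 37*12) + 912)**2 = ((13 + 444) + 912)**2 = (457 + 912)**2 = 1369**2 = 1874161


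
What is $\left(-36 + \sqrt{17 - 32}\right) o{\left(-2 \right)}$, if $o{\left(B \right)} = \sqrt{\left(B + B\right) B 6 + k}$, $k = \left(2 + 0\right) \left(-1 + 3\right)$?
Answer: $2 \sqrt{13} \left(-36 + i \sqrt{15}\right) \approx -259.6 + 27.928 i$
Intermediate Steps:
$k = 4$ ($k = 2 \cdot 2 = 4$)
$o{\left(B \right)} = \sqrt{4 + 12 B^{2}}$ ($o{\left(B \right)} = \sqrt{\left(B + B\right) B 6 + 4} = \sqrt{2 B B 6 + 4} = \sqrt{2 B^{2} \cdot 6 + 4} = \sqrt{12 B^{2} + 4} = \sqrt{4 + 12 B^{2}}$)
$\left(-36 + \sqrt{17 - 32}\right) o{\left(-2 \right)} = \left(-36 + \sqrt{17 - 32}\right) 2 \sqrt{1 + 3 \left(-2\right)^{2}} = \left(-36 + \sqrt{-15}\right) 2 \sqrt{1 + 3 \cdot 4} = \left(-36 + i \sqrt{15}\right) 2 \sqrt{1 + 12} = \left(-36 + i \sqrt{15}\right) 2 \sqrt{13} = 2 \sqrt{13} \left(-36 + i \sqrt{15}\right)$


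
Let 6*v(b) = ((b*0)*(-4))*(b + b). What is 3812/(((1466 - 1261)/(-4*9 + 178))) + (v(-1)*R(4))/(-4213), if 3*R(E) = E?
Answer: 541304/205 ≈ 2640.5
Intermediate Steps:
R(E) = E/3
v(b) = 0 (v(b) = (((b*0)*(-4))*(b + b))/6 = ((0*(-4))*(2*b))/6 = (0*(2*b))/6 = (1/6)*0 = 0)
3812/(((1466 - 1261)/(-4*9 + 178))) + (v(-1)*R(4))/(-4213) = 3812/(((1466 - 1261)/(-4*9 + 178))) + (0*((1/3)*4))/(-4213) = 3812/((205/(-36 + 178))) + (0*(4/3))*(-1/4213) = 3812/((205/142)) + 0*(-1/4213) = 3812/((205*(1/142))) + 0 = 3812/(205/142) + 0 = 3812*(142/205) + 0 = 541304/205 + 0 = 541304/205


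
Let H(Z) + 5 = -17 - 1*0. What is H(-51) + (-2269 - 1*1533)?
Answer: -3824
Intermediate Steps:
H(Z) = -22 (H(Z) = -5 + (-17 - 1*0) = -5 + (-17 + 0) = -5 - 17 = -22)
H(-51) + (-2269 - 1*1533) = -22 + (-2269 - 1*1533) = -22 + (-2269 - 1533) = -22 - 3802 = -3824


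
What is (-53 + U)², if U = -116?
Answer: 28561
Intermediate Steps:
(-53 + U)² = (-53 - 116)² = (-169)² = 28561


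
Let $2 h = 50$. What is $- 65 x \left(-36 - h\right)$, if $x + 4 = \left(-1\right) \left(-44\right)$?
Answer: $158600$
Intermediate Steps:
$h = 25$ ($h = \frac{1}{2} \cdot 50 = 25$)
$x = 40$ ($x = -4 - -44 = -4 + 44 = 40$)
$- 65 x \left(-36 - h\right) = \left(-65\right) 40 \left(-36 - 25\right) = - 2600 \left(-36 - 25\right) = \left(-2600\right) \left(-61\right) = 158600$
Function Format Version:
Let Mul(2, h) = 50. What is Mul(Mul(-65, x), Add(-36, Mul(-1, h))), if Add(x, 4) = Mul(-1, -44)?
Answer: 158600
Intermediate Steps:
h = 25 (h = Mul(Rational(1, 2), 50) = 25)
x = 40 (x = Add(-4, Mul(-1, -44)) = Add(-4, 44) = 40)
Mul(Mul(-65, x), Add(-36, Mul(-1, h))) = Mul(Mul(-65, 40), Add(-36, Mul(-1, 25))) = Mul(-2600, Add(-36, -25)) = Mul(-2600, -61) = 158600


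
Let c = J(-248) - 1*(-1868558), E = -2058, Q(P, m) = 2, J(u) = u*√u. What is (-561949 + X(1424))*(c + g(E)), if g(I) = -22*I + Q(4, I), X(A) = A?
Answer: -1072752923900 + 278020400*I*√62 ≈ -1.0728e+12 + 2.1891e+9*I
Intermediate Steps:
J(u) = u^(3/2)
g(I) = 2 - 22*I (g(I) = -22*I + 2 = 2 - 22*I)
c = 1868558 - 496*I*√62 (c = (-248)^(3/2) - 1*(-1868558) = -496*I*√62 + 1868558 = 1868558 - 496*I*√62 ≈ 1.8686e+6 - 3905.5*I)
(-561949 + X(1424))*(c + g(E)) = (-561949 + 1424)*((1868558 - 496*I*√62) + (2 - 22*(-2058))) = -560525*((1868558 - 496*I*√62) + (2 + 45276)) = -560525*((1868558 - 496*I*√62) + 45278) = -560525*(1913836 - 496*I*√62) = -1072752923900 + 278020400*I*√62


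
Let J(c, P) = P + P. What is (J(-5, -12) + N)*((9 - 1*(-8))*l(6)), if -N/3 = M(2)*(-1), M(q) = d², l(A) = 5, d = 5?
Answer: 4335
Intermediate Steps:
J(c, P) = 2*P
M(q) = 25 (M(q) = 5² = 25)
N = 75 (N = -75*(-1) = -3*(-25) = 75)
(J(-5, -12) + N)*((9 - 1*(-8))*l(6)) = (2*(-12) + 75)*((9 - 1*(-8))*5) = (-24 + 75)*((9 + 8)*5) = 51*(17*5) = 51*85 = 4335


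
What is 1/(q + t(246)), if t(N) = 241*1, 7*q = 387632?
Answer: 1/55617 ≈ 1.7980e-5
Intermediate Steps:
q = 55376 (q = (1/7)*387632 = 55376)
t(N) = 241
1/(q + t(246)) = 1/(55376 + 241) = 1/55617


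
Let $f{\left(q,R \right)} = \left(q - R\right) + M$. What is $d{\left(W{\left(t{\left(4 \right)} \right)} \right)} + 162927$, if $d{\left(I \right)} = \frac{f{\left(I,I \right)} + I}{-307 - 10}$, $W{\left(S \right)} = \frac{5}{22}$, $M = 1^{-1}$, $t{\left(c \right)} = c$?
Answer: $\frac{1136252871}{6974} \approx 1.6293 \cdot 10^{5}$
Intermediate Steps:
$M = 1$
$f{\left(q,R \right)} = 1 + q - R$ ($f{\left(q,R \right)} = \left(q - R\right) + 1 = 1 + q - R$)
$W{\left(S \right)} = \frac{5}{22}$ ($W{\left(S \right)} = 5 \cdot \frac{1}{22} = \frac{5}{22}$)
$d{\left(I \right)} = - \frac{1}{317} - \frac{I}{317}$ ($d{\left(I \right)} = \frac{\left(1 + I - I\right) + I}{-307 - 10} = \frac{1 + I}{-317} = \left(1 + I\right) \left(- \frac{1}{317}\right) = - \frac{1}{317} - \frac{I}{317}$)
$d{\left(W{\left(t{\left(4 \right)} \right)} \right)} + 162927 = \left(- \frac{1}{317} - \frac{5}{6974}\right) + 162927 = - \frac{27}{6974} + 162927 = \frac{1136252871}{6974}$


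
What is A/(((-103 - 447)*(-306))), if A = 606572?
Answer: 151643/42075 ≈ 3.6041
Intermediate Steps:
A/(((-103 - 447)*(-306))) = 606572/(((-103 - 447)*(-306))) = 606572/((-550*(-306))) = 606572/168300 = 606572*(1/168300) = 151643/42075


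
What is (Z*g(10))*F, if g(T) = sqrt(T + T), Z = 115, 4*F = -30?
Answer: -1725*sqrt(5) ≈ -3857.2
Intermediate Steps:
F = -15/2 (F = (1/4)*(-30) = -15/2 ≈ -7.5000)
g(T) = sqrt(2)*sqrt(T) (g(T) = sqrt(2*T) = sqrt(2)*sqrt(T))
(Z*g(10))*F = (115*(sqrt(2)*sqrt(10)))*(-15/2) = (115*(2*sqrt(5)))*(-15/2) = (230*sqrt(5))*(-15/2) = -1725*sqrt(5)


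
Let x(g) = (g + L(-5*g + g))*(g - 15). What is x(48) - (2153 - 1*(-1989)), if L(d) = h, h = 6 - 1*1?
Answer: -2393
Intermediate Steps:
h = 5 (h = 6 - 1 = 5)
L(d) = 5
x(g) = (-15 + g)*(5 + g) (x(g) = (g + 5)*(g - 15) = (5 + g)*(-15 + g) = (-15 + g)*(5 + g))
x(48) - (2153 - 1*(-1989)) = (-75 + 48² - 10*48) - (2153 - 1*(-1989)) = (-75 + 2304 - 480) - (2153 + 1989) = 1749 - 1*4142 = 1749 - 4142 = -2393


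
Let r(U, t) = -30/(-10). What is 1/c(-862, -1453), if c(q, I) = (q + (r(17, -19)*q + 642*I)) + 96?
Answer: -1/936178 ≈ -1.0682e-6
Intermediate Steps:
r(U, t) = 3 (r(U, t) = -30*(-1/10) = 3)
c(q, I) = 96 + 4*q + 642*I (c(q, I) = (q + (3*q + 642*I)) + 96 = (4*q + 642*I) + 96 = 96 + 4*q + 642*I)
1/c(-862, -1453) = 1/(96 + 4*(-862) + 642*(-1453)) = 1/(96 - 3448 - 932826) = 1/(-936178) = -1/936178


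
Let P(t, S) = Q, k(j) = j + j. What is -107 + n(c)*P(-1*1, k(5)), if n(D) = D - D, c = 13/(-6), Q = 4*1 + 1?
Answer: -107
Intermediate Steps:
k(j) = 2*j
Q = 5 (Q = 4 + 1 = 5)
c = -13/6 (c = 13*(-⅙) = -13/6 ≈ -2.1667)
P(t, S) = 5
n(D) = 0
-107 + n(c)*P(-1*1, k(5)) = -107 + 0*5 = -107 + 0 = -107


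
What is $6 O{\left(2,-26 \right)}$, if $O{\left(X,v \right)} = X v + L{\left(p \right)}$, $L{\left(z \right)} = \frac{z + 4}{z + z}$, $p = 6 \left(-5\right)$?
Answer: $- \frac{1547}{5} \approx -309.4$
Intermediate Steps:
$p = -30$
$L{\left(z \right)} = \frac{4 + z}{2 z}$
$O{\left(X,v \right)} = \frac{13}{30} + X v$ ($O{\left(X,v \right)} = X v + \frac{4 - 30}{2 \left(-30\right)} = X v + \frac{1}{2} \left(- \frac{1}{30}\right) \left(-26\right) = X v + \frac{13}{30} = \frac{13}{30} + X v$)
$6 O{\left(2,-26 \right)} = 6 \left(\frac{13}{30} + 2 \left(-26\right)\right) = 6 \left(\frac{13}{30} - 52\right) = 6 \left(- \frac{1547}{30}\right) = - \frac{1547}{5}$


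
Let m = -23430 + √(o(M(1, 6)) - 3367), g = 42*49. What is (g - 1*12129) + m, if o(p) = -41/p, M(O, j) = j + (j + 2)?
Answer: -33501 + I*√660506/14 ≈ -33501.0 + 58.051*I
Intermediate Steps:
M(O, j) = 2 + 2*j (M(O, j) = j + (2 + j) = 2 + 2*j)
g = 2058
m = -23430 + I*√660506/14 (m = -23430 + √(-41/(2 + 2*6) - 3367) = -23430 + √(-41/(2 + 12) - 3367) = -23430 + √(-41/14 - 3367) = -23430 + √(-47179/14) = -23430 + I*√660506/14 ≈ -23430.0 + 58.051*I)
(g - 1*12129) + m = (2058 - 1*12129) + (-23430 + I*√660506/14) = (2058 - 12129) + (-23430 + I*√660506/14) = -10071 + (-23430 + I*√660506/14) = -33501 + I*√660506/14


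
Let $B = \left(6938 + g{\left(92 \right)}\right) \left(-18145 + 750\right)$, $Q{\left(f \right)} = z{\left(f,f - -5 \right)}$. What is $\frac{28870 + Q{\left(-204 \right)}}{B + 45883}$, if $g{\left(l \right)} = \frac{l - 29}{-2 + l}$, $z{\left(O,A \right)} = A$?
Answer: $- \frac{57342}{241305607} \approx -0.00023763$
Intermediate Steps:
$Q{\left(f \right)} = 5 + f$ ($Q{\left(f \right)} = f - -5 = f + 5 = 5 + f$)
$g{\left(l \right)} = \frac{-29 + l}{-2 + l}$
$B = - \frac{241397373}{2}$ ($B = \left(6938 + \frac{-29 + 92}{-2 + 92}\right) \left(-18145 + 750\right) = \left(6938 + \frac{1}{90} \cdot 63\right) \left(-17395\right) = \left(6938 + \frac{7}{10}\right) \left(-17395\right) = \frac{69387}{10} \left(-17395\right) = - \frac{241397373}{2} \approx -1.207 \cdot 10^{8}$)
$\frac{28870 + Q{\left(-204 \right)}}{B + 45883} = \frac{28870 + \left(5 - 204\right)}{- \frac{241397373}{2} + 45883} = \frac{28870 - 199}{- \frac{241305607}{2}} = 28671 \left(- \frac{2}{241305607}\right) = - \frac{57342}{241305607}$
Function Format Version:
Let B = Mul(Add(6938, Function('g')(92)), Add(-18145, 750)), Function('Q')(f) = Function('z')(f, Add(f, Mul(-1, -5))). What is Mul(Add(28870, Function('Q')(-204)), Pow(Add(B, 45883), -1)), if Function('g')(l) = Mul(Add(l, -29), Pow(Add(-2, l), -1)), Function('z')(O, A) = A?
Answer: Rational(-57342, 241305607) ≈ -0.00023763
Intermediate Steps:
Function('Q')(f) = Add(5, f) (Function('Q')(f) = Add(f, Mul(-1, -5)) = Add(f, 5) = Add(5, f))
Function('g')(l) = Mul(Pow(Add(-2, l), -1), Add(-29, l)) (Function('g')(l) = Mul(Add(-29, l), Pow(Add(-2, l), -1)) = Mul(Pow(Add(-2, l), -1), Add(-29, l)))
B = Rational(-241397373, 2) (B = Mul(Add(6938, Mul(Pow(Add(-2, 92), -1), Add(-29, 92))), Add(-18145, 750)) = Mul(Add(6938, Mul(Pow(90, -1), 63)), -17395) = Mul(Add(6938, Mul(Rational(1, 90), 63)), -17395) = Mul(Add(6938, Rational(7, 10)), -17395) = Mul(Rational(69387, 10), -17395) = Rational(-241397373, 2) ≈ -1.2070e+8)
Mul(Add(28870, Function('Q')(-204)), Pow(Add(B, 45883), -1)) = Mul(Add(28870, Add(5, -204)), Pow(Add(Rational(-241397373, 2), 45883), -1)) = Mul(Add(28870, -199), Pow(Rational(-241305607, 2), -1)) = Mul(28671, Rational(-2, 241305607)) = Rational(-57342, 241305607)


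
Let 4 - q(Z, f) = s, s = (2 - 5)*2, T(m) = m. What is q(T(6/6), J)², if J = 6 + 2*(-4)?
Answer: 100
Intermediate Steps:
J = -2 (J = 6 - 8 = -2)
s = -6 (s = -3*2 = -6)
q(Z, f) = 10 (q(Z, f) = 4 - 1*(-6) = 4 + 6 = 10)
q(T(6/6), J)² = 10² = 100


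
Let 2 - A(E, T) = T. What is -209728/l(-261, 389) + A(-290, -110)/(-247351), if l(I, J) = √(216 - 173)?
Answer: -112/247351 - 209728*√43/43 ≈ -31983.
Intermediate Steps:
A(E, T) = 2 - T
l(I, J) = √43
-209728/l(-261, 389) + A(-290, -110)/(-247351) = -209728*√43/43 + (2 - 1*(-110))/(-247351) = -209728*√43/43 + (2 + 110)*(-1/247351) = -209728*√43/43 + 112*(-1/247351) = -209728*√43/43 - 112/247351 = -112/247351 - 209728*√43/43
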